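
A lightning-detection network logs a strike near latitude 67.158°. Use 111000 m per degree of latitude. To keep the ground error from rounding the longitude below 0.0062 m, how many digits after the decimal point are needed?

At 67.158° one degree of longitude covers 111000 × cos 67.158° ≈ 111000 × 0.3882 ≈ 43089.2 m.
Rounding to N decimal places gives at most 0.5 × 10⁻ᴺ degrees of error, i.e. 0.5 × 10⁻ᴺ × 43089.2 m.
Need 0.5 × 43089.2 × 10⁻ᴺ ≤ 0.0062 → 10⁻ᴺ ≤ 2.878e-07, so N ≥ 6.54.
So 7 decimal places suffice (0.00215 m); 6 would allow up to 0.0215 m.

7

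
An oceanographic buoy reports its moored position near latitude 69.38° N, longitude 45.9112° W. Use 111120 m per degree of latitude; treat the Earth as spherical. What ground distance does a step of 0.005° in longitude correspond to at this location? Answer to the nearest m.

0.005° of longitude at 69.38° is 0.005 × 111120 × cos 69.38° ≈ 0.005 × 39132.9 = 195.665 m.

196 m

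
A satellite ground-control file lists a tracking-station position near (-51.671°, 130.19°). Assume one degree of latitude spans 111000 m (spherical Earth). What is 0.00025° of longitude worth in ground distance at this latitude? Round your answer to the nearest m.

17 m

At 51.671° a degree of longitude is 111000 × cos 51.671° ≈ 68839.6 m, so 0.00025° corresponds to 17.2099 m.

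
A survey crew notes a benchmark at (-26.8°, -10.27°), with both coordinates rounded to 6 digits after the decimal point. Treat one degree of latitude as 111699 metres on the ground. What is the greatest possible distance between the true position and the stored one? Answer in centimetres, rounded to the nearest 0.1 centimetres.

7.5 centimetres

Rounding to 6 decimal places leaves each coordinate within ±5e-07° of the true value.
North–south component: 5e-07° × 111699 = 0.0558495 m.
East–west component at 26.8°: 5e-07° × 111699 × cos 26.8° ≈ 5e-07 × 99700.9 ≈ 0.0498505 m.
Combining orthogonally: (0.0558495² + 0.0498505²)^½ ≈ 0.0748614 m.
That is 0.0748614 m = 7.4861 cm.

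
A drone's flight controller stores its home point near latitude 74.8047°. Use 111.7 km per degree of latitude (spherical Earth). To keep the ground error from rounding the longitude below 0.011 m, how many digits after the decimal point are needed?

At 74.8047° one degree of longitude covers 111700 × cos 74.8047° ≈ 111700 × 0.2621 ≈ 29277.7 m.
Rounding to N decimal places gives at most 0.5 × 10⁻ᴺ degrees of error, i.e. 0.5 × 10⁻ᴺ × 29277.7 m.
Need 0.5 × 29277.7 × 10⁻ᴺ ≤ 0.011 → 10⁻ᴺ ≤ 7.514e-07, so N ≥ 6.12.
So 7 decimal places suffice (0.00146 m); 6 would allow up to 0.0146 m.

7 decimal places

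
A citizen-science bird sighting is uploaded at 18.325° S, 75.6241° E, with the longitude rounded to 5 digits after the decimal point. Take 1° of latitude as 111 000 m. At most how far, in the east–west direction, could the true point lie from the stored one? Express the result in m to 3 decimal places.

0.527 m

Rounding to 5 decimal places leaves the longitude within ±5e-06° of the true value.
Parallels shrink by cos φ, so at 18.325° a degree of longitude is 111000 × 0.9493 ≈ 105371 m.
So at most 5e-06° × 105371 ≈ 0.526855 m east–west.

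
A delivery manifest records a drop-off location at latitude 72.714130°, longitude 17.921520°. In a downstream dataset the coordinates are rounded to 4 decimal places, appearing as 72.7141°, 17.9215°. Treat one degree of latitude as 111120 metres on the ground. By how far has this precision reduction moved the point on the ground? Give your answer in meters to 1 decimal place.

3.4 meters

The latitude changed by +0.000030° and the longitude by +0.000020°.
North–south shift: 0.000030 × 111120 = 3.3336 m.
East–west at this latitude: 0.000020° × 111120 × cos 72.7141° ≈ 0.000020 × 33018.2 = 0.660364 m.
Hypotenuse of the two orthogonal shifts: √(3.3336² + 0.660364²) = 3.39838 m.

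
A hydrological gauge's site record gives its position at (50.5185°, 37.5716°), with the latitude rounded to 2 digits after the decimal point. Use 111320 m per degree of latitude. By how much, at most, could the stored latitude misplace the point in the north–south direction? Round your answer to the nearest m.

Rounding to 2 decimal places leaves the latitude within ±0.005° of the true value.
So the N–S error is at most 0.005 × 111320 = 556.6 m.

557 m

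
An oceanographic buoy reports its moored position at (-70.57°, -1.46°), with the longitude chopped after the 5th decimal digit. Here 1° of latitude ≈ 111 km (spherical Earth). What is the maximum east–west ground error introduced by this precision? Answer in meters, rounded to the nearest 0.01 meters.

Truncating at 5 decimal places can drop up to a full unit in the last place, so the longitude may be off by as much as 1e-05°.
One degree of longitude at 70.57° is 111000 × cos 70.57° ≈ 111000 × 0.3327 = 36924.7 m.
So at most 1e-05° × 36924.7 ≈ 0.369247 m east–west.

0.37 meters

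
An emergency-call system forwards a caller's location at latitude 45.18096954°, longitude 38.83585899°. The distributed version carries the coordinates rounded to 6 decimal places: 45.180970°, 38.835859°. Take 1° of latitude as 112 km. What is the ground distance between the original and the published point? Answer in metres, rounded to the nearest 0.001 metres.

The latitude changed by -0.00000046° and the longitude by -0.00000001°.
N–S: -0.00000046° × 112000 m/° = -0.05152 m.
E–W at 45.181°: -0.00000001° × 112000 × cos 45.181° = -0.00000001 × 112000 × 0.7049 ≈ -0.000789454 m.
Hypotenuse of the two orthogonal shifts: √(0.05152² + 0.000789454²) = 0.051526 m.

0.052 metres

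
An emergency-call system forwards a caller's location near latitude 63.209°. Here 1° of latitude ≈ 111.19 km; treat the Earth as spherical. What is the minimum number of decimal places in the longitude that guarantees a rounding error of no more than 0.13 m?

6

At 63.209° one degree of longitude covers 111190 × cos 63.209° ≈ 111190 × 0.4507 ≈ 50117.5 m.
N decimal places → at most half a unit in the last place, 0.5 × 10⁻ᴺ° = 50117.5/2 × 10⁻ᴺ m.
Need 0.5 × 50117.5 × 10⁻ᴺ ≤ 0.13 → 10⁻ᴺ ≤ 5.188e-06, so N ≥ 5.29.
So 6 decimal places suffice (0.0251 m); 5 would allow up to 0.251 m.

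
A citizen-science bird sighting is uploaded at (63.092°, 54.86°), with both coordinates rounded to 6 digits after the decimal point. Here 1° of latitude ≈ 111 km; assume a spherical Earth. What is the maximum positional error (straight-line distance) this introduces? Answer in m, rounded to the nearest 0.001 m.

0.061 m

Rounding to 6 decimal places leaves each coordinate within ±5e-07° of the true value.
N–S: 5e-07° × 111000 m/° = 0.0555 m.
East–west component at 63.092°: 5e-07° × 111000 × cos 63.092° ≈ 5e-07 × 50234.1 ≈ 0.025117 m.
The two errors are perpendicular, so the maximum displacement is √(0.0555² + 0.025117²) ≈ 0.0609189 m.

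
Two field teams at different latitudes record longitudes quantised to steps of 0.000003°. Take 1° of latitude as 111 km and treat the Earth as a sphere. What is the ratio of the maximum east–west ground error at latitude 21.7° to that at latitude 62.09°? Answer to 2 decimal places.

With a 0.000003° grid the true value lies within half a step, ±0.000003°/2 = ±1.5e-06°, of the stored one.
Error at 21.7° = 1.5e-06° × 111000 × cos 21.7° ≈ 0.1665 × 0.9291 = 0.1547 m.
At 62.09°: 1.5e-06° × 111000 × cos 62.09° = 1.5e-06 × 111000 × 0.4681 ≈ 0.077936 m.
The ratio reduces to cos 21.7° / cos 62.09° = 0.9291/0.4681 ≈ 1.9850.

1.98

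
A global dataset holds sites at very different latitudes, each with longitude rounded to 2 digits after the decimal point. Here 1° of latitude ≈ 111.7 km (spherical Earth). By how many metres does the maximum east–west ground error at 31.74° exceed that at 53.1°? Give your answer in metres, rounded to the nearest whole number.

Rounding to 2 decimal places leaves the longitude within ±0.005° of the true value.
At 31.74°: 0.005° × 111700 × cos 31.74° = 0.005 × 111700 × 0.8504 ≈ 474.97 m.
Error at 53.1° = 0.005° × 111700 × cos 53.1° ≈ 558.5 × 0.6004 = 335.33 m.
So the lower-latitude error exceeds the higher by 474.97 − 335.33 = 139.64 m.

140 metres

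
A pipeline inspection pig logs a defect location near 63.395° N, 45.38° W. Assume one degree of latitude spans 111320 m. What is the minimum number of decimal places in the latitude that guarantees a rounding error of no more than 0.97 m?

One degree of latitude covers 111320 m.
Rounding to N decimal places gives at most 0.5 × 10⁻ᴺ degrees of error, i.e. 0.5 × 10⁻ᴺ × 111320 m.
Need 0.5 × 111320 × 10⁻ᴺ ≤ 0.97 → 10⁻ᴺ ≤ 1.743e-05, so N ≥ 4.76.
N = 4 would give 5.57 m (too coarse); N = 5 gives 0.557 m ≤ 0.97 m.

5 decimal places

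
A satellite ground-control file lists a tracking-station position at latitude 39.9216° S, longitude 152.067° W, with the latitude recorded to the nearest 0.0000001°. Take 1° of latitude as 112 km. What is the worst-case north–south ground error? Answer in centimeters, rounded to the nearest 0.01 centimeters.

0.56 centimeters

Rounding to 7 decimal places leaves the latitude within ±5e-08° of the true value.
Along the meridian that is 5e-08° × 112000 m/° = 0.0056 m.
That is 0.0056 m = 0.56 cm.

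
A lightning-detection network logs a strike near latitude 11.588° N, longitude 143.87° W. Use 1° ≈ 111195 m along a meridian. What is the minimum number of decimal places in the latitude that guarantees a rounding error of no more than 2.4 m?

5

One degree of latitude covers 111195 m.
N decimal places → at most half a unit in the last place, 0.5 × 10⁻ᴺ° = 111195/2 × 10⁻ᴺ m.
Need 0.5 × 111195 × 10⁻ᴺ ≤ 2.4 → 10⁻ᴺ ≤ 4.317e-05, so N ≥ 4.36.
At 4 places the error can reach 5.56 m, but 5 places keeps it to 0.556 m.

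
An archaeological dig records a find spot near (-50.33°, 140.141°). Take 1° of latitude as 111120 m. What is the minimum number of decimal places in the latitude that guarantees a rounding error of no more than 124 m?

One degree of latitude covers 111120 m.
N decimal places → at most half a unit in the last place, 0.5 × 10⁻ᴺ° = 111120/2 × 10⁻ᴺ m.
Setting 55560 × 10⁻ᴺ ≤ 124 gives 10ᴺ ≥ 448.1, i.e. N ≥ 2.65.
At 2 places the error can reach 556 m, but 3 places keeps it to 55.6 m.

3 decimal places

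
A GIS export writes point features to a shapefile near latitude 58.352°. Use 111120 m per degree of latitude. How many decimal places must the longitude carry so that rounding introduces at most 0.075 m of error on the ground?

At 58.352° one degree of longitude covers 111120 × cos 58.352° ≈ 111120 × 0.5247 ≈ 58304.6 m.
Rounding to N decimal places gives at most 0.5 × 10⁻ᴺ degrees of error, i.e. 0.5 × 10⁻ᴺ × 58304.6 m.
Setting 29152.3 × 10⁻ᴺ ≤ 0.075 gives 10ᴺ ≥ 3.887e+05, i.e. N ≥ 5.59.
So 6 decimal places suffice (0.0292 m); 5 would allow up to 0.292 m.

6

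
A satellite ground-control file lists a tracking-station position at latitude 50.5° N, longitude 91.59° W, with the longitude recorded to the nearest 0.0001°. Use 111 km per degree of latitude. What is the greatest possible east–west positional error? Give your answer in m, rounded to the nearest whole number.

Rounding to 4 decimal places leaves the longitude within ±5e-05° of the true value.
One degree of longitude at 50.5° is 111000 × cos 50.5° ≈ 111000 × 0.6361 = 70604.7 m.
East–west error: 5e-05° × 70604.7 m/° ≈ 3.53023 m.

4 m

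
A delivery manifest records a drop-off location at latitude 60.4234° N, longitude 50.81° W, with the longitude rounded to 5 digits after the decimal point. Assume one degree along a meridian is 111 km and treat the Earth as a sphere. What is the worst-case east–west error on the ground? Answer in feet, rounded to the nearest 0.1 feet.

Rounding to 5 decimal places leaves the longitude within ±5e-06° of the true value.
One degree of longitude at 60.4234° is 111000 × cos 60.4234° ≈ 111000 × 0.4936 = 54788.1 m.
Maximum E–W displacement: 5e-06 × 54788.1 = 0.273941 m.
In feet: 0.273941 m ÷ 0.3048 ≈ 0.89876 ft.

0.9 feet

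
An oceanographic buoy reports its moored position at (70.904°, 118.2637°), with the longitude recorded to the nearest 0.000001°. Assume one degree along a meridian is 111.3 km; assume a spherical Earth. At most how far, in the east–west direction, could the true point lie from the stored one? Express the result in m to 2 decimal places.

0.02 m

Rounding to 6 decimal places leaves the longitude within ±5e-07° of the true value.
One degree of longitude at 70.904° is 111300 × cos 70.904° ≈ 111300 × 0.3272 = 36412 m.
Maximum E–W displacement: 5e-07 × 36412 = 0.018206 m.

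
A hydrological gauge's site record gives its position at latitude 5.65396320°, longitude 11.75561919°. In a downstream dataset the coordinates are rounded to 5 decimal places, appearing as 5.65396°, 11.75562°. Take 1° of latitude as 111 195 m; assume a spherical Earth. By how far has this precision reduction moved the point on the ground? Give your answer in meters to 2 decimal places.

The latitude changed by +0.00000320° and the longitude by -0.00000081°.
N–S: 0.00000320° × 111195 m/° = 0.355824 m.
E–W at 5.65396°: -0.00000081° × 111195 × cos 5.65396° = -0.00000081 × 111195 × 0.9951 ≈ -0.0896298 m.
Hypotenuse of the two orthogonal shifts: √(0.355824² + 0.0896298²) = 0.366939 m.

0.37 meters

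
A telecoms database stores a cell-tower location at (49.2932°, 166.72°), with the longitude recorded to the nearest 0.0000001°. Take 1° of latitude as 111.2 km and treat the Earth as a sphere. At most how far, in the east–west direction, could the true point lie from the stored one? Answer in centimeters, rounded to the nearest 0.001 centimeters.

0.363 centimeters

Rounding to 7 decimal places leaves the longitude within ±5e-08° of the true value.
At latitude 49.2932° a degree of longitude spans 111200 m × cos 49.2932° = 111200 × 0.6522 ≈ 72523.3 m.
East–west error: 5e-08° × 72523.3 m/° ≈ 0.00362617 m.
That is 0.00362617 m = 0.36262 cm.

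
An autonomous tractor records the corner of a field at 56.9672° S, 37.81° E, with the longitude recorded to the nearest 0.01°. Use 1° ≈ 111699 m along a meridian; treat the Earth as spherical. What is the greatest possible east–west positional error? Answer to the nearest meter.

304 meters

Rounding to 2 decimal places leaves the longitude within ±0.005° of the true value.
Parallels shrink by cos φ, so at 56.9672° a degree of longitude is 111699 × 0.5451 ≈ 60889.3 m.
So at most 0.005° × 60889.3 ≈ 304.446 m east–west.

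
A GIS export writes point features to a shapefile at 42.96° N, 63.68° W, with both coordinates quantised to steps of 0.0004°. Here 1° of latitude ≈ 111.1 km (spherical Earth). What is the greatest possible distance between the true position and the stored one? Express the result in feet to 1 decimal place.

With a 0.0004° grid the true value lies within half a step, ±0.0004°/2 = ±0.0002°, of the stored one.
N–S: 0.0002° × 111100 m/° = 22.22 m.
East–west component at 42.96°: 0.0002° × 111100 × cos 42.96° ≈ 0.0002 × 81306.3 ≈ 16.2613 m.
Combining orthogonally: (22.22² + 16.2613²)^½ ≈ 27.5346 m.
In feet: 27.5346 m ÷ 0.3048 ≈ 90.337 ft.

90.3 feet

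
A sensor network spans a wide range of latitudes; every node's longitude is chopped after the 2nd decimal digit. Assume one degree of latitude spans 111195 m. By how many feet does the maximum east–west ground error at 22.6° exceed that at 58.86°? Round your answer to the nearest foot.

Truncating at 2 decimal places can drop up to a full unit in the last place, so the longitude may be off by as much as 0.01°.
Error at 22.6° = 0.01° × 111195 × cos 22.6° ≈ 1112 × 0.9232 = 1026.6 m.
At 58.86°: 0.01° × 111195 × cos 58.86° = 0.01 × 111195 × 0.5171 ≈ 575.02 m.
So the lower-latitude error exceeds the higher by 1026.6 − 575.02 = 451.54 m.
In feet: 451.54 m ÷ 0.3048 ≈ 1481.4 ft.

1481 feet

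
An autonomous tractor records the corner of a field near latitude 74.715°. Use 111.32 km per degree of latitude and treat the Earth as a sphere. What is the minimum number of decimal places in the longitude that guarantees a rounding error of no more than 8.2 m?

At 74.715° one degree of longitude covers 111320 × cos 74.715° ≈ 111320 × 0.2636 ≈ 29346.2 m.
Rounding to N decimal places gives at most 0.5 × 10⁻ᴺ degrees of error, i.e. 0.5 × 10⁻ᴺ × 29346.2 m.
Need 0.5 × 29346.2 × 10⁻ᴺ ≤ 8.2 → 10⁻ᴺ ≤ 5.588e-04, so N ≥ 3.25.
N = 3 would give 14.7 m (too coarse); N = 4 gives 1.47 m ≤ 8.2 m.

4 decimal places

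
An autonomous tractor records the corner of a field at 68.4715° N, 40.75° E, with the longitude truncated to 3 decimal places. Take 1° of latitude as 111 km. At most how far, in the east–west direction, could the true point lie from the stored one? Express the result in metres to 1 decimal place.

Truncating at 3 decimal places can drop up to a full unit in the last place, so the longitude may be off by as much as 0.001°.
At latitude 68.4715° a degree of longitude spans 111000 m × cos 68.4715° = 111000 × 0.3670 ≈ 40733 m.
Maximum E–W displacement: 0.001 × 40733 = 40.733 m.

40.7 metres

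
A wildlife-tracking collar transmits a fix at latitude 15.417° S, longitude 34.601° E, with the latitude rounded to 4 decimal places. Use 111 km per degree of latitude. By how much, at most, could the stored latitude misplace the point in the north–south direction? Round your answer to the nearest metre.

Rounding to 4 decimal places leaves the latitude within ±5e-05° of the true value.
Along the meridian that is 5e-05° × 111000 m/° = 5.55 m.

6 metres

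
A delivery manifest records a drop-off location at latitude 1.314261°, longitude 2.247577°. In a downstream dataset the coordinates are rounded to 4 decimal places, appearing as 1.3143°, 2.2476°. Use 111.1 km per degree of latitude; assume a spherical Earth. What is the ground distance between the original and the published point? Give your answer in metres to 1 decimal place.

Δlat = 1.314261 − 1.3143 = -0.000039°; Δlon = 2.247577 − 2.2476 = -0.000023°.
North–south shift: -0.000039 × 111100 = -4.3329 m.
E–W at 1.3143°: -0.000023° × 111100 × cos 1.3143° = -0.000023 × 111100 × 0.9997 ≈ -2.55463 m.
Combined displacement = (4.3329² + 2.55463²)^½ ≈ 5.02992 m.

5.0 metres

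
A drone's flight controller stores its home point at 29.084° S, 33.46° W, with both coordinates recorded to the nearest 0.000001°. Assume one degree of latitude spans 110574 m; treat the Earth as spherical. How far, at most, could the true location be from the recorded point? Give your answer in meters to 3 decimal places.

Rounding to 6 decimal places leaves each coordinate within ±5e-07° of the true value.
Latitude error → 5e-07 × 110574 = 0.055287 m along the meridian.
East–west component at 29.084°: 5e-07° × 110574 × cos 29.084° ≈ 5e-07 × 96631.5 ≈ 0.0483158 m.
Worst case both components are at the extreme and orthogonal: √(0.055287² + 0.0483158²) ≈ 0.0734239 m.

0.073 meters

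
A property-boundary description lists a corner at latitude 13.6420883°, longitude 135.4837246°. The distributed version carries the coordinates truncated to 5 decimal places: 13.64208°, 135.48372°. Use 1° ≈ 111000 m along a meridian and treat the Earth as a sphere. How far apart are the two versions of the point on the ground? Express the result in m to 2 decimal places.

1.05 m

Δlat = 13.6420883 − 13.64208 = +0.0000083°; Δlon = 135.4837246 − 135.48372 = +0.0000046°.
N–S: 0.0000083° × 111000 m/° = 0.9213 m.
E–W at 13.6421°: 0.0000046° × 111000 × cos 13.6421° = 0.0000046 × 111000 × 0.9718 ≈ 0.496195 m.
Hypotenuse of the two orthogonal shifts: √(0.9213² + 0.496195²) = 1.04642 m.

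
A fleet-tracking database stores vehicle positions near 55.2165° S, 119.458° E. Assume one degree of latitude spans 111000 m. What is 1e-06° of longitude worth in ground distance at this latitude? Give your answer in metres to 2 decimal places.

At 55.2165° a degree of longitude is 111000 × cos 55.2165° ≈ 63323 m, so 1e-06° corresponds to 0.063323 m.

0.06 metres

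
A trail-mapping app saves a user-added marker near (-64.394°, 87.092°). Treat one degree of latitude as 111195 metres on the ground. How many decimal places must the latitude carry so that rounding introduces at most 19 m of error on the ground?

4 decimal places

One degree of latitude covers 111195 m.
With N decimal places the half-ulp bound is 0.5·10⁻ᴺ°, or 0.5·10⁻ᴺ × 111195 m on the ground.
Setting 55597.5 × 10⁻ᴺ ≤ 19 gives 10ᴺ ≥ 2926, i.e. N ≥ 3.47.
At 3 places the error can reach 55.6 m, but 4 places keeps it to 5.56 m.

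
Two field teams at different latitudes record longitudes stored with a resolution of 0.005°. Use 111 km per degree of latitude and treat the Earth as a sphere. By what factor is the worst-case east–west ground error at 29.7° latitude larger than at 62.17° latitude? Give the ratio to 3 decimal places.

With a 0.005° grid the true value lies within half a step, ±0.005°/2 = ±0.0025°, of the stored one.
At 29.7°: 0.0025° × 111000 × cos 29.7° = 0.0025 × 111000 × 0.8686 ≈ 241.05 m.
At 62.17°: 0.0025° × 111000 × cos 62.17° = 0.0025 × 111000 × 0.4668 ≈ 129.55 m.
Ratio: 241.05 / 129.55 = cos 29.7° / cos 62.17° ≈ 1.8606.

1.861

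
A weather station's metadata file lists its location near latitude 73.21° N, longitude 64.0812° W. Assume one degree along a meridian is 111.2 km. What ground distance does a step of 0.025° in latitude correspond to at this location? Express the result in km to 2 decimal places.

Along a meridian 0.025° is 0.025 × 111200 = 2780 m.
That is 2780 m = 2.78 km.

2.78 km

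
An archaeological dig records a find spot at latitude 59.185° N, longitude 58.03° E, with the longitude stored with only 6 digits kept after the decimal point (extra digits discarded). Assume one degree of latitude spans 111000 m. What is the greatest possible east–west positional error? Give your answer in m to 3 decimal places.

0.057 m

Truncating at 6 decimal places can drop up to a full unit in the last place, so the longitude may be off by as much as 1e-06°.
One degree of longitude at 59.185° is 111000 × cos 59.185° ≈ 111000 × 0.5123 = 56861.7 m.
Maximum E–W displacement: 1e-06 × 56861.7 = 0.0568617 m.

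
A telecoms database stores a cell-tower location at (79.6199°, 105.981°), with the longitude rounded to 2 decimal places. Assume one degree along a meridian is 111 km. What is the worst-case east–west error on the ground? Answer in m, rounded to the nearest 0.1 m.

100.0 m

Rounding to 2 decimal places leaves the longitude within ±0.005° of the true value.
At latitude 79.6199° a degree of longitude spans 111000 m × cos 79.6199° = 111000 × 0.1802 ≈ 19999.7 m.
East–west error: 0.005° × 19999.7 m/° ≈ 99.9985 m.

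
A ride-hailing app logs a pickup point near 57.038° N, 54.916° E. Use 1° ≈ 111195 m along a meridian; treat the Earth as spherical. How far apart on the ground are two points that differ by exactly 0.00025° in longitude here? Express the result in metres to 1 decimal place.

15.1 metres

0.00025° of longitude at 57.038° is 0.00025 × 111195 × cos 57.038° ≈ 0.00025 × 60499.3 = 15.1248 m.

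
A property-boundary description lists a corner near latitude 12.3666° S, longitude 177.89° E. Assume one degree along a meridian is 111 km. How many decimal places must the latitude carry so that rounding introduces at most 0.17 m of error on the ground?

6

One degree of latitude covers 111000 m.
With N decimal places the half-ulp bound is 0.5·10⁻ᴺ°, or 0.5·10⁻ᴺ × 111000 m on the ground.
Setting 55500 × 10⁻ᴺ ≤ 0.17 gives 10ᴺ ≥ 3.265e+05, i.e. N ≥ 5.51.
N = 5 would give 0.555 m (too coarse); N = 6 gives 0.0555 m ≤ 0.17 m.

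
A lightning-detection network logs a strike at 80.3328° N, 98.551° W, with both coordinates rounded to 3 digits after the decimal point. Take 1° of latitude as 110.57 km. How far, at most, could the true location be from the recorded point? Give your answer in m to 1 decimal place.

Rounding to 3 decimal places leaves each coordinate within ±0.0005° of the true value.
North–south component: 0.0005° × 110570 = 55.285 m.
East–west component at 80.3328°: 0.0005° × 110570 × cos 80.3328° ≈ 0.0005 × 18567.5 ≈ 9.28374 m.
Combining orthogonally: (55.285² + 9.28374²)^½ ≈ 56.0591 m.

56.1 m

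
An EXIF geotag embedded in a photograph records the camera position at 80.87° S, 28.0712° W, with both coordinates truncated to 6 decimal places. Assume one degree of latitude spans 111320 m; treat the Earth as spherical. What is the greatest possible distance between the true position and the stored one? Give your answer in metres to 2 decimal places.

0.11 metres

Truncating at 6 decimal places can drop up to a full unit in the last place, so each coordinate may be off by as much as 1e-06°.
North–south component: 1e-06° × 111320 = 0.11132 m.
Longitude error → 1e-06 × 111320 × cos 80.87° = 1e-06 × 111320 × 0.1587 ≈ 0.0176637 m.
The two errors are perpendicular, so the maximum displacement is √(0.11132² + 0.0176637²) ≈ 0.112713 m.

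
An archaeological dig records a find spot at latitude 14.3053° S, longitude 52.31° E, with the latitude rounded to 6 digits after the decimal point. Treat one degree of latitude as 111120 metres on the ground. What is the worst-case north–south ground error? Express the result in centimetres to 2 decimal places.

Rounding to 6 decimal places leaves the latitude within ±5e-07° of the true value.
North–south distance: 5e-07° × 111120 m/° = 0.05556 m.
That is 0.05556 m = 5.556 cm.

5.56 centimetres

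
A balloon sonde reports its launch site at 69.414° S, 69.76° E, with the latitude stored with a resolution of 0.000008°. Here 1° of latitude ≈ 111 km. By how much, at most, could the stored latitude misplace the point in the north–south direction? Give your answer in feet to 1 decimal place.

1.5 feet

With a 0.000008° grid the true value lies within half a step, ±0.000008°/2 = ±4e-06°, of the stored one.
North–south distance: 4e-06° × 111000 m/° = 0.444 m.
In feet: 0.444 m ÷ 0.3048 ≈ 1.4567 ft.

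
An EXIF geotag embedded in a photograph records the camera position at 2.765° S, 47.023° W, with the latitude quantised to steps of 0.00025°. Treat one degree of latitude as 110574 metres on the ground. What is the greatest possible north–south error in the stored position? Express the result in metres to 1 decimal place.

With a 0.00025° grid the true value lies within half a step, ±0.00025°/2 = ±0.000125°, of the stored one.
So the N–S error is at most 0.000125 × 110574 = 13.8217 m.

13.8 metres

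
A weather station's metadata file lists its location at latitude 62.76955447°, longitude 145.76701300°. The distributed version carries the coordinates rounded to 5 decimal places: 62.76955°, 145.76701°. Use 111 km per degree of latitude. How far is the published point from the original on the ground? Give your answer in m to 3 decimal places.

0.519 m

The latitude changed by +0.00000447° and the longitude by +0.00000300°.
N–S: 0.00000447° × 111000 m/° = 0.49617 m.
East–west at this latitude: 0.00000300° × 111000 × cos 62.7696° ≈ 0.00000300 × 50790.3 = 0.152371 m.
Distance: √(0.49617² + 0.152371²) ≈ 0.519039 m.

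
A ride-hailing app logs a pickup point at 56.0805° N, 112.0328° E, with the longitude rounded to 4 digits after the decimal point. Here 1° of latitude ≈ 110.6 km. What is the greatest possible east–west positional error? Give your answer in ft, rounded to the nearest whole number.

10 ft

Rounding to 4 decimal places leaves the longitude within ±5e-05° of the true value.
At latitude 56.0805° a degree of longitude spans 110600 m × cos 56.0805° = 110600 × 0.5580 ≈ 61717.8 m.
Maximum E–W displacement: 5e-05 × 61717.8 = 3.08589 m.
In feet: 3.08589 m ÷ 0.3048 ≈ 10.124 ft.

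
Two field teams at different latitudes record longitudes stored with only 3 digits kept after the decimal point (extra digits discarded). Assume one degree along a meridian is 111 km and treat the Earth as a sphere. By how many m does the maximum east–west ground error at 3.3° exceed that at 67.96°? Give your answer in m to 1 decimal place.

Truncating at 3 decimal places can drop up to a full unit in the last place, so the longitude may be off by as much as 0.001°.
At 3.3°: 0.001° × 111000 × cos 3.3° = 0.001 × 111000 × 0.9983 ≈ 110.82 m.
At 67.96°: 0.001° × 111000 × cos 67.96° = 0.001 × 111000 × 0.3753 ≈ 41.653 m.
So the lower-latitude error exceeds the higher by 110.82 − 41.653 = 69.163 m.

69.2 m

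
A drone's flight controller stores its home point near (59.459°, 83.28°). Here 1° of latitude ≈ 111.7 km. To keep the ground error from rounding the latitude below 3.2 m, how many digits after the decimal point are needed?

5

One degree of latitude covers 111700 m.
With N decimal places the half-ulp bound is 0.5·10⁻ᴺ°, or 0.5·10⁻ᴺ × 111700 m on the ground.
Setting 55850 × 10⁻ᴺ ≤ 3.2 gives 10ᴺ ≥ 1.745e+04, i.e. N ≥ 4.24.
N = 4 would give 5.58 m (too coarse); N = 5 gives 0.558 m ≤ 3.2 m.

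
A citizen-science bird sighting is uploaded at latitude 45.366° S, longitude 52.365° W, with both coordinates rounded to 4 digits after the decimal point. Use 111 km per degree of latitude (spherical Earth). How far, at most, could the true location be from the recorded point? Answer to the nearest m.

7 m

Rounding to 4 decimal places leaves each coordinate within ±5e-05° of the true value.
N–S: 5e-05° × 111000 m/° = 5.55 m.
E–W at 45.366°: 5e-05° × 111000 × cos 45.366° = 5e-05 × 111000 × 0.7026 ≈ 3.89929 m.
Combining orthogonally: (5.55² + 3.89929²)^½ ≈ 6.78285 m.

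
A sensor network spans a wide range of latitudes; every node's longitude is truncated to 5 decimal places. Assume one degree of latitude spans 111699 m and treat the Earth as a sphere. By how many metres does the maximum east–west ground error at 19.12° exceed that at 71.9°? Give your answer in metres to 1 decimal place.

0.7 metres

Truncating at 5 decimal places can drop up to a full unit in the last place, so the longitude may be off by as much as 1e-05°.
At 19.12°: 1e-05° × 111699 × cos 19.12° = 1e-05 × 111699 × 0.9448 ≈ 1.0554 m.
At 71.9°: 1e-05° × 111699 × cos 71.9° = 1e-05 × 111699 × 0.3107 ≈ 0.34702 m.
Difference: 1.0554 − 0.34702 = 0.70835 m.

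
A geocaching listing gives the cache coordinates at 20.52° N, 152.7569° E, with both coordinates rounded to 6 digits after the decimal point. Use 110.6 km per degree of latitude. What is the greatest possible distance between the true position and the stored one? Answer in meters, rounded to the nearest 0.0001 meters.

Rounding to 6 decimal places leaves each coordinate within ±5e-07° of the true value.
North–south component: 5e-07° × 110600 = 0.0553 m.
Longitude error → 5e-07 × 110600 × cos 20.52° = 5e-07 × 110600 × 0.9365 ≈ 0.0517912 m.
Worst case both components are at the extreme and orthogonal: √(0.0553² + 0.0517912²) ≈ 0.0757656 m.

0.0758 meters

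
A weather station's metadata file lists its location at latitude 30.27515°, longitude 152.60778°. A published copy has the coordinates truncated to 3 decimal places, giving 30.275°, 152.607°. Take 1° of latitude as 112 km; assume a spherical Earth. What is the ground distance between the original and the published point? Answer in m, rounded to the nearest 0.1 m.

77.3 m

The latitude changed by +0.00015° and the longitude by +0.00078°.
N–S: 0.00015° × 112000 m/° = 16.8 m.
East–west at this latitude: 0.00078° × 112000 × cos 30.275° ≈ 0.00078 × 96724.9 = 75.4455 m.
Combined displacement = (16.8² + 75.4455²)^½ ≈ 77.2933 m.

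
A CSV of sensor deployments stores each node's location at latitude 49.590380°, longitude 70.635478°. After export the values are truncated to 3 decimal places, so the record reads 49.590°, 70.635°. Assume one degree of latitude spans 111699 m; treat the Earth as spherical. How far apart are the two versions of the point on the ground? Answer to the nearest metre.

The latitude changed by +0.000380° and the longitude by +0.000478°.
N–S: 0.000380° × 111699 m/° = 42.4456 m.
E–W at 49.59°: 0.000478° × 111699 × cos 49.59° = 0.000478 × 111699 × 0.6483 ≈ 34.6116 m.
Distance: √(42.4456² + 34.6116²) ≈ 54.7685 m.

55 metres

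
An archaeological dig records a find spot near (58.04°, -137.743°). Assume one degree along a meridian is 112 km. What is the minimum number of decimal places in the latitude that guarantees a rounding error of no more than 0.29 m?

6 decimal places

One degree of latitude covers 112000 m.
N decimal places → at most half a unit in the last place, 0.5 × 10⁻ᴺ° = 112000/2 × 10⁻ᴺ m.
Setting 56000 × 10⁻ᴺ ≤ 0.29 gives 10ᴺ ≥ 1.931e+05, i.e. N ≥ 5.29.
At 5 places the error can reach 0.56 m, but 6 places keeps it to 0.056 m.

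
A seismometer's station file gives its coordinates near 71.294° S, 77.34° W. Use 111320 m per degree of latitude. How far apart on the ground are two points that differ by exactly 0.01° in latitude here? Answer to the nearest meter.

Along a meridian 0.01° is 0.01 × 111320 = 1113.2 m.

1113 meters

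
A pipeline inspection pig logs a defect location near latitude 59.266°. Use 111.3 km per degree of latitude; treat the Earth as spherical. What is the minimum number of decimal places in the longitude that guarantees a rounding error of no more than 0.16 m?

6

At 59.266° one degree of longitude covers 111300 × cos 59.266° ≈ 111300 × 0.5111 ≈ 56880.2 m.
N decimal places → at most half a unit in the last place, 0.5 × 10⁻ᴺ° = 56880.2/2 × 10⁻ᴺ m.
Setting 28440.1 × 10⁻ᴺ ≤ 0.16 gives 10ᴺ ≥ 1.778e+05, i.e. N ≥ 5.25.
So 6 decimal places suffice (0.0284 m); 5 would allow up to 0.284 m.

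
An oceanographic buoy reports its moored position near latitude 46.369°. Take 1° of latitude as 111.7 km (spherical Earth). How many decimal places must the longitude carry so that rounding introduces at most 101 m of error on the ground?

3 decimal places

At 46.369° one degree of longitude covers 111700 × cos 46.369° ≈ 111700 × 0.6900 ≈ 77074.3 m.
N decimal places → at most half a unit in the last place, 0.5 × 10⁻ᴺ° = 77074.3/2 × 10⁻ᴺ m.
Setting 38537.1 × 10⁻ᴺ ≤ 101 gives 10ᴺ ≥ 381.6, i.e. N ≥ 2.58.
So 3 decimal places suffice (38.5 m); 2 would allow up to 385 m.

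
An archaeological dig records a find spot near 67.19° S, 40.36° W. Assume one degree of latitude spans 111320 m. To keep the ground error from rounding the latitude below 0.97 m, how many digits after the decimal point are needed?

One degree of latitude covers 111320 m.
N decimal places → at most half a unit in the last place, 0.5 × 10⁻ᴺ° = 111320/2 × 10⁻ᴺ m.
Need 0.5 × 111320 × 10⁻ᴺ ≤ 0.97 → 10⁻ᴺ ≤ 1.743e-05, so N ≥ 4.76.
So 5 decimal places suffice (0.557 m); 4 would allow up to 5.57 m.

5 decimal places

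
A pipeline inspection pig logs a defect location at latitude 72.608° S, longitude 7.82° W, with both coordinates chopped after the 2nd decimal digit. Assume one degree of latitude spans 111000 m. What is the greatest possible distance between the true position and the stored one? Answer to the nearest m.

Truncating at 2 decimal places can drop up to a full unit in the last place, so each coordinate may be off by as much as 0.01°.
North–south component: 0.01° × 111000 = 1110 m.
Longitude error → 0.01 × 111000 × cos 72.608° = 0.01 × 111000 × 0.2989 ≈ 331.787 m.
Combining orthogonally: (1110² + 331.787²)^½ ≈ 1158.53 m.

1159 m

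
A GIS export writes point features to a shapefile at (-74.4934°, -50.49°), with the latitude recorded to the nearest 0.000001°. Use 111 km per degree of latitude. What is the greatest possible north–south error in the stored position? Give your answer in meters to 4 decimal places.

0.0555 meters

Rounding to 6 decimal places leaves the latitude within ±5e-07° of the true value.
North–south distance: 5e-07° × 111000 m/° = 0.0555 m.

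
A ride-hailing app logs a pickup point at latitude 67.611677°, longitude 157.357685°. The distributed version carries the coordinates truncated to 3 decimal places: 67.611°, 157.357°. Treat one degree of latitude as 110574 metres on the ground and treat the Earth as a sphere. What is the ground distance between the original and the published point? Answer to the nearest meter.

80 meters

The latitude changed by +0.000677° and the longitude by +0.000685°.
N–S: 0.000677° × 110574 m/° = 74.8586 m.
E–W at 67.611°: 0.000685° × 110574 × cos 67.611° = 0.000685 × 110574 × 0.3809 ≈ 28.85 m.
Distance: √(74.8586² + 28.85²) ≈ 80.2255 m.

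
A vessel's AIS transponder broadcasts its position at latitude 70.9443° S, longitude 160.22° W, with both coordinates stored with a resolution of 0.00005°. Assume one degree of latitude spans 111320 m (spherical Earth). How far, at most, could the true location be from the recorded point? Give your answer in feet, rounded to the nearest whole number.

10 feet

With a 0.00005° grid the true value lies within half a step, ±0.00005°/2 = ±2.5e-05°, of the stored one.
North–south component: 2.5e-05° × 111320 = 2.783 m.
East–west component at 70.9443°: 2.5e-05° × 111320 × cos 70.9443° ≈ 2.5e-05 × 36344.6 ≈ 0.908614 m.
Combining orthogonally: (2.783² + 0.908614²)^½ ≈ 2.92757 m.
Converting: 2.92757 m × 3.2808 ft/m ≈ 9.6049 ft.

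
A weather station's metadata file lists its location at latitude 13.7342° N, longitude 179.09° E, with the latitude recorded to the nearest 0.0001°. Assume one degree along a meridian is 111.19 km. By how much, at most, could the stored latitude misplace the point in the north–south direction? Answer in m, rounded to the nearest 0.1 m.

Rounding to 4 decimal places leaves the latitude within ±5e-05° of the true value.
Along the meridian that is 5e-05° × 111190 m/° = 5.5595 m.

5.6 m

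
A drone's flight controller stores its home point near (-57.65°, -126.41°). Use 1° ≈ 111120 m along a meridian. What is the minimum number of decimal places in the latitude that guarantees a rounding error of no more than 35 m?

4 decimal places

One degree of latitude covers 111120 m.
N decimal places → at most half a unit in the last place, 0.5 × 10⁻ᴺ° = 111120/2 × 10⁻ᴺ m.
Setting 55560 × 10⁻ᴺ ≤ 35 gives 10ᴺ ≥ 1587, i.e. N ≥ 3.20.
N = 3 would give 55.6 m (too coarse); N = 4 gives 5.56 m ≤ 35 m.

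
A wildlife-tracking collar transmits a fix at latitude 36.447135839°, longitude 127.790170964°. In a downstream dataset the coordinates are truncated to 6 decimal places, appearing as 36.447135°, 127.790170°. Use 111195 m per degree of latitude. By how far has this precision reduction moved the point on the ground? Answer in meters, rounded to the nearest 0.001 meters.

Δlat = 36.447135839 − 36.447135 = +0.000000839°; Δlon = 127.790170964 − 127.790170 = +0.000000964°.
N–S: 0.000000839° × 111195 m/° = 0.0932926 m.
East–west at this latitude: 0.000000964° × 111195 × cos 36.4471° ≈ 0.000000964 × 89445.9 = 0.0862258 m.
Combined displacement = (0.0932926² + 0.0862258²)^½ ≈ 0.127037 m.

0.127 meters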